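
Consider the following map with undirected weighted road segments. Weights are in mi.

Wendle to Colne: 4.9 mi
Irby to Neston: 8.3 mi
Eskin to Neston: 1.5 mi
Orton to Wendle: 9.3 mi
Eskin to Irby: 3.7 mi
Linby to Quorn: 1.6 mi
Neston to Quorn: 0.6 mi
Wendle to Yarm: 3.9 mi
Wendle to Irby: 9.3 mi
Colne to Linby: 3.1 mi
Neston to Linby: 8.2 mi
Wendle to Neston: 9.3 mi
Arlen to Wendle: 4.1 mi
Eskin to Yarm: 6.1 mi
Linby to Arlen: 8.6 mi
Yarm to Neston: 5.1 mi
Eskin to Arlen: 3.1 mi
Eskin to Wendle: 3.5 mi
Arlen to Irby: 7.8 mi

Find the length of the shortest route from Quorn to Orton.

Settle nodes by increasing distance from Quorn:
Quorn: 0
Neston: 0.6  (via Quorn)
Linby: 1.6  (via Quorn)
Eskin: 2.1  (via Neston)
Colne: 4.7  (via Linby)
Arlen: 5.2  (via Eskin)
Wendle: 5.6  (via Eskin)
Yarm: 5.7  (via Neston)
Irby: 5.8  (via Eskin)
Orton: 14.9  (via Wendle)
Shortest route: Quorn → Neston → Eskin → Wendle → Orton = 14.9 mi.

14.9 mi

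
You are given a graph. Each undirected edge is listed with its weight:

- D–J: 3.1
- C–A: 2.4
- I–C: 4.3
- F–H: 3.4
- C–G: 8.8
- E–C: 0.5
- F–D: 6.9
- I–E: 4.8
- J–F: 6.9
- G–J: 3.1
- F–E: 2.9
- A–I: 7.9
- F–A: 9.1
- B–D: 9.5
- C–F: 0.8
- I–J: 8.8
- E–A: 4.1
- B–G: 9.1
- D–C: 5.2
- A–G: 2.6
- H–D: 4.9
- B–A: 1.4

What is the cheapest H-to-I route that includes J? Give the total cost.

16.8

Best H to J: H → D → J costing 8
Shortest J→I: J → I = 8.8
Total via J: 8 + 8.8 = 16.8.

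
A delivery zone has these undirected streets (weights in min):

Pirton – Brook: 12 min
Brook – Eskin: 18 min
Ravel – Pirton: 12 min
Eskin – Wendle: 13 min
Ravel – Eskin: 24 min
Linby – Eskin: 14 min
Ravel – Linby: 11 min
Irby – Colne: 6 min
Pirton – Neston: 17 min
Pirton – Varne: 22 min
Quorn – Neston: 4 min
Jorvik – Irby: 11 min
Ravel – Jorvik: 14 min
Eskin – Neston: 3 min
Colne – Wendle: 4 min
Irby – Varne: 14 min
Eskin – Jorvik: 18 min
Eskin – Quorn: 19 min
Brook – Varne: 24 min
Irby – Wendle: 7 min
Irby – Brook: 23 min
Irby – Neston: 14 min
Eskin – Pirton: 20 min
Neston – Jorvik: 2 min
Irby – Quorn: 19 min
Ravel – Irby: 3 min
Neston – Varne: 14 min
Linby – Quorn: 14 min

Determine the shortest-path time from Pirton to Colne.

21 min

Candidate routes:
Pirton–Ravel–Irby–Colne: 12+3+6 = 21
Pirton–Ravel–Irby–Wendle–Colne: 12+3+7+4 = 26
The minimum is 21 min via Pirton–Ravel–Irby–Colne.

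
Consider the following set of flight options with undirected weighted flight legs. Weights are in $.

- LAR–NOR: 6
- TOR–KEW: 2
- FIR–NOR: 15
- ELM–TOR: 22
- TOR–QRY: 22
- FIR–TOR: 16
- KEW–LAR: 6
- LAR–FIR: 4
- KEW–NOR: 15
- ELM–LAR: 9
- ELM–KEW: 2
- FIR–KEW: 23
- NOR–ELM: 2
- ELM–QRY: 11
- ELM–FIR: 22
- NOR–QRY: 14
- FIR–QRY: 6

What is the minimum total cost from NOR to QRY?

$13

Candidate routes:
NOR → ELM → QRY: 2+11 = 13
NOR → QRY: 14 = 14
NOR → ELM → KEW → LAR → FIR → QRY: 2+2+6+4+6 = 20
NOR → LAR → FIR → QRY: 6+4+6 = 16
Cheapest is NOR → ELM → QRY at $13.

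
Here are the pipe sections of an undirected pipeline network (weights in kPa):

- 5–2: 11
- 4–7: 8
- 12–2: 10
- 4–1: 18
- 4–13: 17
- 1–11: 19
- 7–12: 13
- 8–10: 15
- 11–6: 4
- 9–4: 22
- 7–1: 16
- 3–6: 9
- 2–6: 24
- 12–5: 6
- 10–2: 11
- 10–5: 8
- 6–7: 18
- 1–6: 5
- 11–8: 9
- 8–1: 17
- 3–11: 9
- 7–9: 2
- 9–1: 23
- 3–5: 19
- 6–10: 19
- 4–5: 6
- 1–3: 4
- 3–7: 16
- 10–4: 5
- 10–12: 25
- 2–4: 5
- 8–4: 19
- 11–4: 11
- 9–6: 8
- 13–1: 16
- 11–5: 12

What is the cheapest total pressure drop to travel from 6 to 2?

20 kPa

Candidate routes:
6–2: 24 = 24
6–9–7–4–2: 8+2+8+5 = 23
6–11–4–2: 4+11+5 = 20
Cheapest is 6–11–4–2 at 20 kPa.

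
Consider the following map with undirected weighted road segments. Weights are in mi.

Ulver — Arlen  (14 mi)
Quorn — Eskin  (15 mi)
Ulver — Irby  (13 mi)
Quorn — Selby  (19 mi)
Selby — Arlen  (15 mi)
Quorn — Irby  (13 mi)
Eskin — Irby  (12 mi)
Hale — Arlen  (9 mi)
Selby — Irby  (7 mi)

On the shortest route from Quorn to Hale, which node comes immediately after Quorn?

Selby

Candidate routes:
Quorn–Irby–Ulver–Arlen–Hale: 13+13+14+9 = 49
Quorn–Selby–Arlen–Hale: 19+15+9 = 43
Quorn–Irby–Selby–Arlen–Hale: 13+7+15+9 = 44
Cheapest is Quorn–Selby–Arlen–Hale at 43 mi.
So from Quorn the first move is to Selby.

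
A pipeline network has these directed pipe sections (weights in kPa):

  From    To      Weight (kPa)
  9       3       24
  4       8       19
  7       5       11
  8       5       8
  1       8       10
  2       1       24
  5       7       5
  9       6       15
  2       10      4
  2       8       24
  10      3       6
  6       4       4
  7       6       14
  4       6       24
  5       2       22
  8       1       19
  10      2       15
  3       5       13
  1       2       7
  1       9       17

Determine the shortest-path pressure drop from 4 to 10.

49 kPa

Enumerating some paths:
4–8–5–2–10: 19+8+22+4 = 53
4–8–1–2–10: 19+19+7+4 = 49
Cheapest is 4–8–1–2–10 at 49 kPa.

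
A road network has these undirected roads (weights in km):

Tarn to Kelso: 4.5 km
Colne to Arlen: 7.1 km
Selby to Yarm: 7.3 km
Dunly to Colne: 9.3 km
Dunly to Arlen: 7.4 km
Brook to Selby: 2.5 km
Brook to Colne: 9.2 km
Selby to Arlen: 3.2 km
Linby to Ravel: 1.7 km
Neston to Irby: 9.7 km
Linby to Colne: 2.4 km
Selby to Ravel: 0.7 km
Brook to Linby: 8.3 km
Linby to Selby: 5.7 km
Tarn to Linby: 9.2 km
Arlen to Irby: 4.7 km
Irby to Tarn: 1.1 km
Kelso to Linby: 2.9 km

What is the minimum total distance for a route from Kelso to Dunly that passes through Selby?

Best Kelso to Selby: Kelso–Linby–Ravel–Selby costing 5.3
Shortest Selby→Dunly: Selby–Arlen–Dunly = 10.6
Total via Selby: 5.3 + 10.6 = 15.9 km.

15.9 km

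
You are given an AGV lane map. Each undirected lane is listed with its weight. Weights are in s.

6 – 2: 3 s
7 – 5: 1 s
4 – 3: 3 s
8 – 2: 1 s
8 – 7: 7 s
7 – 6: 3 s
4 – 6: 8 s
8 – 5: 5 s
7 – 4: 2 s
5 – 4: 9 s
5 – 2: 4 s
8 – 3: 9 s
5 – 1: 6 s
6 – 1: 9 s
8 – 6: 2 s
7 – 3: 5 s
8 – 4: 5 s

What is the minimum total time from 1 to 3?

Compare a few routes:
1 - 5 - 7 - 3: 6+1+5 = 12
1 - 6 - 7 - 4 - 3: 9+3+2+3 = 17
Cheapest is 1 - 5 - 7 - 3 at 12 s.

12 s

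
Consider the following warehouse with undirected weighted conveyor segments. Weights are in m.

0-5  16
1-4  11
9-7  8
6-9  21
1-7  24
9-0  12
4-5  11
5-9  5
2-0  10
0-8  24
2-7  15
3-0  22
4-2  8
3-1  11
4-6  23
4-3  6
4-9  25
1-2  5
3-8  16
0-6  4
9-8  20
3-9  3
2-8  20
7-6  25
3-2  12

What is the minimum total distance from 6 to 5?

Compare a few routes:
6 → 9 → 5: 21+5 = 26
6 → 0 → 5: 4+16 = 20
6 → 0 → 9 → 5: 4+12+5 = 21
Cheapest is 6 → 0 → 5 at 20 m.

20 m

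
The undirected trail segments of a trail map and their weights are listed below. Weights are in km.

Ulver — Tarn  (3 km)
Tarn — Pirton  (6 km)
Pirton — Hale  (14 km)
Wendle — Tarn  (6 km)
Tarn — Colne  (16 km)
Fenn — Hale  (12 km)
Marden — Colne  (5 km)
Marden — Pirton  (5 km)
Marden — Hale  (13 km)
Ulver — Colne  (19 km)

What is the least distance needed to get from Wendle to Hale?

Shortest distances from Wendle:
Wendle: 0
Tarn: 6  (via Wendle)
Ulver: 9  (via Tarn)
Pirton: 12  (via Tarn)
Marden: 17  (via Pirton)
Colne: 22  (via Tarn)
Hale: 26  (via Pirton)
Shortest route: Wendle–Tarn–Pirton–Hale = 26 km.

26 km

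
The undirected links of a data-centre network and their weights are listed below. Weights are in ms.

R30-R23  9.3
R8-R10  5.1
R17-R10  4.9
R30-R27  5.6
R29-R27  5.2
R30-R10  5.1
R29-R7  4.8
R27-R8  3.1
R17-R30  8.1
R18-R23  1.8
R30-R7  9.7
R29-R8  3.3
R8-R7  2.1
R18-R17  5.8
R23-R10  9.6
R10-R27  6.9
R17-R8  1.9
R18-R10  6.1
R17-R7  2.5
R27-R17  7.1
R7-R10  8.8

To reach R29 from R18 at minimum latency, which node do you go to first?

Enumerating some paths:
R18 - R17 - R7 - R29: 5.8+2.5+4.8 = 13.1
R18 - R17 - R7 - R8 - R29: 5.8+2.5+2.1+3.3 = 13.7
R18 - R17 - R8 - R29: 5.8+1.9+3.3 = 11
R18 - R10 - R8 - R29: 6.1+5.1+3.3 = 14.5
Cheapest is R18 - R17 - R8 - R29 at 11 ms.
So from R18 the first move is to R17.

R17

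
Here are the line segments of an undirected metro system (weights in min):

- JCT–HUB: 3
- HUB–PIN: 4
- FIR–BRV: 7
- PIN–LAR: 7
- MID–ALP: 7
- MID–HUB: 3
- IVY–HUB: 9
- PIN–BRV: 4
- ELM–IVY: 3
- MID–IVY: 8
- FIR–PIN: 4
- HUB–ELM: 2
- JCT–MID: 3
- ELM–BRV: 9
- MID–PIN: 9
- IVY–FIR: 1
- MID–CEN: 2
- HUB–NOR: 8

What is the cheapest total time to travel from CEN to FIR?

Settle nodes by increasing distance from CEN:
CEN: 0
MID: 2  (via CEN)
JCT: 5  (via MID)
HUB: 5  (via MID)
ELM: 7  (via HUB)
PIN: 9  (via HUB)
ALP: 9  (via MID)
IVY: 10  (via MID)
FIR: 11  (via IVY)
Shortest route: CEN → MID → IVY → FIR = 11 min.

11 min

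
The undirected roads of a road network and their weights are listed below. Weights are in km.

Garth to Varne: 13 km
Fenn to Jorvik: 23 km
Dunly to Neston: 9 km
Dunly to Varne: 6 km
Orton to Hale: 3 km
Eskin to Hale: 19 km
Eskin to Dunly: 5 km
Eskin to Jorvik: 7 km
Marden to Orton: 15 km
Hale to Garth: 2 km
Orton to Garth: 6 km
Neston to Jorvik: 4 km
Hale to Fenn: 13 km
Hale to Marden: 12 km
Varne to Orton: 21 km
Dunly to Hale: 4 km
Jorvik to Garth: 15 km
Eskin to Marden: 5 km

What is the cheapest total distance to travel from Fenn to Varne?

Shortest distances from Fenn:
Fenn: 0
Hale: 13  (via Fenn)
Garth: 15  (via Hale)
Orton: 16  (via Hale)
Dunly: 17  (via Hale)
Eskin: 22  (via Dunly)
Jorvik: 23  (via Fenn)
Varne: 23  (via Dunly)
Shortest route: Fenn → Hale → Dunly → Varne = 23 km.

23 km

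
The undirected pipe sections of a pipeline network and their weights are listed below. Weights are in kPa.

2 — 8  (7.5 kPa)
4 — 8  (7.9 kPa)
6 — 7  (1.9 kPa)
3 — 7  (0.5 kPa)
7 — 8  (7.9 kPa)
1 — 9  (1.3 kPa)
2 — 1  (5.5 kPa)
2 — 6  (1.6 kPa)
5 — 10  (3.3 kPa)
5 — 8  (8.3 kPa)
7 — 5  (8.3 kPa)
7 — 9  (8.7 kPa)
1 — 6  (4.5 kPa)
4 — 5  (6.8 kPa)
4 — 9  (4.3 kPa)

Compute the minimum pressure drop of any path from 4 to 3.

12.5 kPa

Enumerating some paths:
4 - 9 - 7 - 3: 4.3+8.7+0.5 = 13.5
4 - 9 - 1 - 6 - 7 - 3: 4.3+1.3+4.5+1.9+0.5 = 12.5
The minimum is 12.5 kPa via 4 - 9 - 1 - 6 - 7 - 3.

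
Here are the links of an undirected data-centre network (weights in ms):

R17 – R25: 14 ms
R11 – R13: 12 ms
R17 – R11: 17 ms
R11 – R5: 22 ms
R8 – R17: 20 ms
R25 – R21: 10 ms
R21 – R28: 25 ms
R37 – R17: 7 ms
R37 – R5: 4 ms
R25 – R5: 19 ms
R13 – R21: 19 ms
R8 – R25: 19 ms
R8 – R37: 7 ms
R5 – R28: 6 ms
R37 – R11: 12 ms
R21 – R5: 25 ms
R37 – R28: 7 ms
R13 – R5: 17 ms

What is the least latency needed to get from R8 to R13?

Candidate routes:
R8–R37–R5–R13: 7+4+17 = 28
R8–R37–R11–R13: 7+12+12 = 31
R8–R37–R17–R11–R13: 7+7+17+12 = 43
R8–R37–R28–R5–R13: 7+7+6+17 = 37
The minimum is 28 ms via R8–R37–R5–R13.

28 ms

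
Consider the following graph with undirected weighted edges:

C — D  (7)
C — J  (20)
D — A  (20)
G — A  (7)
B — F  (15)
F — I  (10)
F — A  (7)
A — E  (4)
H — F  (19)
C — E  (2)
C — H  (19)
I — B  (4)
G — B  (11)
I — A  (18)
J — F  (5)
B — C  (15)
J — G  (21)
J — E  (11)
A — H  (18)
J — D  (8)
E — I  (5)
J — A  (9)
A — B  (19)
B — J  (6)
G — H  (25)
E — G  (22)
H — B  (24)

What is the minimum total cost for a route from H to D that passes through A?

Best H to A: H–A costing 18
Best A to D: A–E–C–D costing 13
Total via A: 18 + 13 = 31.

31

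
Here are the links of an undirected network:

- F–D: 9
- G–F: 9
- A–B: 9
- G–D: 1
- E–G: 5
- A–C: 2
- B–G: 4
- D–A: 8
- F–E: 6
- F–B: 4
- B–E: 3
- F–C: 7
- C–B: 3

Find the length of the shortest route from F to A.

Compare a few routes:
F → B → A: 4+9 = 13
F → E → B → C → A: 6+3+3+2 = 14
F → C → A: 7+2 = 9
F → D → A: 9+8 = 17
Cheapest is F → C → A at 9.

9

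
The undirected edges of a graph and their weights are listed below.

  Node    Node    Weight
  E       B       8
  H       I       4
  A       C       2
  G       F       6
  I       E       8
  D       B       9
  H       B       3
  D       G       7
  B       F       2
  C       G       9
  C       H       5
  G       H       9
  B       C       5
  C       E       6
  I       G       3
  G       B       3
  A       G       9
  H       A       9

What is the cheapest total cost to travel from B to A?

7

Enumerating some paths:
B - C - A: 5+2 = 7
B - H - A: 3+9 = 12
B - G - A: 3+9 = 12
B - H - C - A: 3+5+2 = 10
The minimum is 7 via B - C - A.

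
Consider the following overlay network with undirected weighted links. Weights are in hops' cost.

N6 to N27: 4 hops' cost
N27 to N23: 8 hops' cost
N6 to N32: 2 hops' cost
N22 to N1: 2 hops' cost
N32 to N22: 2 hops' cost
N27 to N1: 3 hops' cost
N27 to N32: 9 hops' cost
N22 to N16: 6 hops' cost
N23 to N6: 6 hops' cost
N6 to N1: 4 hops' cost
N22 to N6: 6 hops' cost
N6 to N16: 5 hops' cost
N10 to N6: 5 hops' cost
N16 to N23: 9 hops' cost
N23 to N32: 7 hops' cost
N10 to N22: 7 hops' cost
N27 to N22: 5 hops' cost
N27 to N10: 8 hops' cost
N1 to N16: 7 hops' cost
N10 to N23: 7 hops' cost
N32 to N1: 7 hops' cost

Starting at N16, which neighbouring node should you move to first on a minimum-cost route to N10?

Candidate routes:
N16–N6–N10: 5+5 = 10
N16–N22–N10: 6+7 = 13
The minimum is 10 hops' cost via N16–N6–N10.
So from N16 the first move is to N6.

N6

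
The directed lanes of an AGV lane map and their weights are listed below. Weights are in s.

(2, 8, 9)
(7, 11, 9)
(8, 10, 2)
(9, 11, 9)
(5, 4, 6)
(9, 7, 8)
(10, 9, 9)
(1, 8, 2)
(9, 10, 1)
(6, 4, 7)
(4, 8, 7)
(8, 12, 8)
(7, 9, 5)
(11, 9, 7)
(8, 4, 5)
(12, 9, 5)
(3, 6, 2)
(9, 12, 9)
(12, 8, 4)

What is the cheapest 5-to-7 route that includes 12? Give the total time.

34 s

Best 5 to 12: 5–4–8–12 costing 21
Shortest 12→7: 12–9–7 = 13
Total via 12: 21 + 13 = 34 s.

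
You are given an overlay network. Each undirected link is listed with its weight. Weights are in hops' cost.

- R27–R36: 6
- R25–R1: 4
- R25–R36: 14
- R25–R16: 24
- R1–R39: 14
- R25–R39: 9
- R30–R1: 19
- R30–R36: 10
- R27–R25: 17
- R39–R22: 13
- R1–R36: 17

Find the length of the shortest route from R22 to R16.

Shortest distances from R22:
R22: 0
R39: 13  (via R22)
R25: 22  (via R39)
R1: 26  (via R25)
R36: 36  (via R25)
R27: 39  (via R25)
R30: 45  (via R1)
R16: 46  (via R25)
Shortest route: R22–R39–R25–R16 = 46 hops' cost.

46 hops' cost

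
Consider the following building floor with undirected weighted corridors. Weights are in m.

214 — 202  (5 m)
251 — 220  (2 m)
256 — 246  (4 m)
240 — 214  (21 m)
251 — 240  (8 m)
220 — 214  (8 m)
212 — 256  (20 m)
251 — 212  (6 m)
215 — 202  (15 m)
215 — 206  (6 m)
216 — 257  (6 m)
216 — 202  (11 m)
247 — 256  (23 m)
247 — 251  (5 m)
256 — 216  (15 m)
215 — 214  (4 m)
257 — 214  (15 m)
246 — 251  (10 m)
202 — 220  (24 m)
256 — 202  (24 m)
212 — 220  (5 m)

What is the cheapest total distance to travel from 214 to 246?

20 m

Settle nodes by increasing distance from 214:
214: 0
215: 4  (via 214)
202: 5  (via 214)
220: 8  (via 214)
251: 10  (via 220)
206: 10  (via 215)
212: 13  (via 220)
247: 15  (via 251)
257: 15  (via 214)
216: 16  (via 202)
240: 18  (via 251)
246: 20  (via 251)
Shortest route: 214 → 220 → 251 → 246 = 20 m.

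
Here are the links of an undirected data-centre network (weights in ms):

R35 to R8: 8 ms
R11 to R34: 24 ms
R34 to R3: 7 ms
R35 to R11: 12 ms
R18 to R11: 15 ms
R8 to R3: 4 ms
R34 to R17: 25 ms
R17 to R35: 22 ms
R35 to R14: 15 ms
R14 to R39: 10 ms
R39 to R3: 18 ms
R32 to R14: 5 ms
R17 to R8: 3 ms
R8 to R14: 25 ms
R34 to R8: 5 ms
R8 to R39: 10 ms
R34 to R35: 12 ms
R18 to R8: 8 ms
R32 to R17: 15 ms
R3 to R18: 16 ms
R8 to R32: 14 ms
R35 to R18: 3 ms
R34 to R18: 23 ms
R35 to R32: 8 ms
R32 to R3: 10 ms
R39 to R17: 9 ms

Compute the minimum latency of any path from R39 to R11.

Compare a few routes:
R39 - R8 - R18 - R35 - R11: 10+8+3+12 = 33
R39 - R8 - R35 - R11: 10+8+12 = 30
R39 - R17 - R8 - R35 - R11: 9+3+8+12 = 32
R39 - R8 - R18 - R11: 10+8+15 = 33
The minimum is 30 ms via R39 - R8 - R35 - R11.

30 ms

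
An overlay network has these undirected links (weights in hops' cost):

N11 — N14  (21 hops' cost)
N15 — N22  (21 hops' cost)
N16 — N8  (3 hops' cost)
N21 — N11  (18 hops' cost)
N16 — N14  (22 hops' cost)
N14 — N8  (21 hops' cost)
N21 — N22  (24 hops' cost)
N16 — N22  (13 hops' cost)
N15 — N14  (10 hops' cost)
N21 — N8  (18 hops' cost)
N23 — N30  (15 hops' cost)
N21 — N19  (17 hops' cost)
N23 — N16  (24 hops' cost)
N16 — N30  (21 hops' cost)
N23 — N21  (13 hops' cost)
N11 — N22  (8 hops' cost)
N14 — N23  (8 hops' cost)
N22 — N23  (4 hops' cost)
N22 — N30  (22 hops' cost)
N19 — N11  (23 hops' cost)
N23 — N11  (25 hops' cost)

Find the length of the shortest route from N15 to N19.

Candidate routes:
N15–N14–N23–N22–N11–N19: 10+8+4+8+23 = 53
N15–N14–N23–N21–N19: 10+8+13+17 = 48
N15–N22–N11–N19: 21+8+23 = 52
The minimum is 48 hops' cost via N15–N14–N23–N21–N19.

48 hops' cost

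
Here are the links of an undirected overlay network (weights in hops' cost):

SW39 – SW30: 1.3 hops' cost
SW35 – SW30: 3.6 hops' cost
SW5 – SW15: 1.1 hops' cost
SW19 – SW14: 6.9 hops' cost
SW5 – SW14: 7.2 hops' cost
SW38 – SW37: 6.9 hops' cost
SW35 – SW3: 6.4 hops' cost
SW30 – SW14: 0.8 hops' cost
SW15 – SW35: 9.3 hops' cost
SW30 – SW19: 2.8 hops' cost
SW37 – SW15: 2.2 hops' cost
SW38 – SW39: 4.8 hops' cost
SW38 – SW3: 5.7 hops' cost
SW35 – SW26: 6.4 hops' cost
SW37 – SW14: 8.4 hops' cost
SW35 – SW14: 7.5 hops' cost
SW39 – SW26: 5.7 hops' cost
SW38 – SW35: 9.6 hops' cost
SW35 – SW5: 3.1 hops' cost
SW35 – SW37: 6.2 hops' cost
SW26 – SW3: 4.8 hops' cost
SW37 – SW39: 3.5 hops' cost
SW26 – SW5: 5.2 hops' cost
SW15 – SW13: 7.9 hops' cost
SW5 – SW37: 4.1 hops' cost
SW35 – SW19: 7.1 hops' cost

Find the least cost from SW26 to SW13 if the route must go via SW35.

Shortest SW26→SW35: SW26 → SW35 = 6.4
Best SW35 to SW13: SW35 → SW5 → SW15 → SW13 costing 12.1
Total via SW35: 6.4 + 12.1 = 18.5 hops' cost.

18.5 hops' cost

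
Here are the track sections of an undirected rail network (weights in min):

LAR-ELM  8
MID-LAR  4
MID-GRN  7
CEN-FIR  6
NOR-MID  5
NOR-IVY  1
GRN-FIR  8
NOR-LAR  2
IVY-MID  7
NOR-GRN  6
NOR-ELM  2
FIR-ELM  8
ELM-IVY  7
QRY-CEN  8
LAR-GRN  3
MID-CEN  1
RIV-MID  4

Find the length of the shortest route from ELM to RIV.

11 min

Enumerating some paths:
ELM → NOR → LAR → MID → RIV: 2+2+4+4 = 12
ELM → NOR → MID → RIV: 2+5+4 = 11
The minimum is 11 min via ELM → NOR → MID → RIV.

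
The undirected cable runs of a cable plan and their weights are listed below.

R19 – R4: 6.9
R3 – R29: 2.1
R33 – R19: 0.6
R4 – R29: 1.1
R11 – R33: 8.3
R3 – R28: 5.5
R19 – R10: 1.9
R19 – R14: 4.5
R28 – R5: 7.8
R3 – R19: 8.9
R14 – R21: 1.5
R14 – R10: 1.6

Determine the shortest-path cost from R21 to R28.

Candidate routes:
R21 → R14 → R19 → R3 → R28: 1.5+4.5+8.9+5.5 = 20.4
R21 → R14 → R10 → R19 → R3 → R28: 1.5+1.6+1.9+8.9+5.5 = 19.4
R21 → R14 → R10 → R19 → R4 → R29 → R3 → R28: 1.5+1.6+1.9+6.9+1.1+2.1+5.5 = 20.6
Cheapest is R21 → R14 → R10 → R19 → R3 → R28 at 19.4.

19.4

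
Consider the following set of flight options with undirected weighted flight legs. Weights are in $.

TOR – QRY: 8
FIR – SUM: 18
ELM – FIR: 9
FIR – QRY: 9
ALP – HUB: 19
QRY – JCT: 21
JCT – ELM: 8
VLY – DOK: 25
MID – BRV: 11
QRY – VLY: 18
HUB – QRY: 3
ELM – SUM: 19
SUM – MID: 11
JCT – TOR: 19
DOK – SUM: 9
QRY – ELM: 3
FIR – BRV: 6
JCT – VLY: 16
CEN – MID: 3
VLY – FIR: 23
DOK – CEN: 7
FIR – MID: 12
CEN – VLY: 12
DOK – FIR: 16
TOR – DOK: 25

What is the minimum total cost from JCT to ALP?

$33

Enumerating some paths:
JCT - ELM - FIR - QRY - HUB - ALP: 8+9+9+3+19 = 48
JCT - QRY - HUB - ALP: 21+3+19 = 43
JCT - TOR - QRY - HUB - ALP: 19+8+3+19 = 49
JCT - ELM - QRY - HUB - ALP: 8+3+3+19 = 33
The minimum is $33 via JCT - ELM - QRY - HUB - ALP.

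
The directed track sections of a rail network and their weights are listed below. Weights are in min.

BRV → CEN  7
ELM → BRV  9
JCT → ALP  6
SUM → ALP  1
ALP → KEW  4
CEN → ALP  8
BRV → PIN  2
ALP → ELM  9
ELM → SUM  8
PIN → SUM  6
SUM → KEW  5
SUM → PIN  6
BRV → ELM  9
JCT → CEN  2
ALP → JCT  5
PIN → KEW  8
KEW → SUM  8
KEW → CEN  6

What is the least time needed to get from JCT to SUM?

18 min

Running Dijkstra from JCT:
JCT: 0
CEN: 2  (via JCT)
ALP: 6  (via JCT)
KEW: 10  (via ALP)
ELM: 15  (via ALP)
SUM: 18  (via KEW)
Shortest route: JCT → ALP → KEW → SUM = 18 min.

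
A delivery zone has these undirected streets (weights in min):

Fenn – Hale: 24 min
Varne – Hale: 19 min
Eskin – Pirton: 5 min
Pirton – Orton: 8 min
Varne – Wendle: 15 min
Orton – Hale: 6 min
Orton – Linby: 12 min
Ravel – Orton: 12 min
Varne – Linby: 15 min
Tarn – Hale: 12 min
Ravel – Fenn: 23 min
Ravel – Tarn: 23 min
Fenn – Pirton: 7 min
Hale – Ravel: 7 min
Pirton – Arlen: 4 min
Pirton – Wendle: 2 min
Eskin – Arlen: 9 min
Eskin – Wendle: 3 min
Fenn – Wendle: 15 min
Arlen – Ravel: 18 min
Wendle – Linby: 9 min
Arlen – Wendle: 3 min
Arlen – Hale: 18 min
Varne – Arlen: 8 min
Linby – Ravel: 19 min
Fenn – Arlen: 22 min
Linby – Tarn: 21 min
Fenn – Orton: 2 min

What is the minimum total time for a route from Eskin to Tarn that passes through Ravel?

Best Eskin to Ravel: Eskin–Wendle–Arlen–Ravel costing 24
Best Ravel to Tarn: Ravel–Hale–Tarn costing 19
Total via Ravel: 24 + 19 = 43 min.

43 min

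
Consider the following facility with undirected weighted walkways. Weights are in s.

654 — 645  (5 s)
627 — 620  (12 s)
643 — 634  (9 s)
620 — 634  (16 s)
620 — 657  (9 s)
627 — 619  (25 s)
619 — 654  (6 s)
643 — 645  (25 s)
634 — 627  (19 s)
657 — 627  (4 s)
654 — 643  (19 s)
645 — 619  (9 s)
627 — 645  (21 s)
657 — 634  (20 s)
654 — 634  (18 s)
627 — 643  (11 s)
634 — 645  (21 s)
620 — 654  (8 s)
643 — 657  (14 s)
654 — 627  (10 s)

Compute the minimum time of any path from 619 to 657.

Settle nodes by increasing distance from 619:
619: 0
654: 6  (via 619)
645: 9  (via 619)
620: 14  (via 654)
627: 16  (via 654)
657: 20  (via 627)
Shortest route: 619 → 654 → 627 → 657 = 20 s.

20 s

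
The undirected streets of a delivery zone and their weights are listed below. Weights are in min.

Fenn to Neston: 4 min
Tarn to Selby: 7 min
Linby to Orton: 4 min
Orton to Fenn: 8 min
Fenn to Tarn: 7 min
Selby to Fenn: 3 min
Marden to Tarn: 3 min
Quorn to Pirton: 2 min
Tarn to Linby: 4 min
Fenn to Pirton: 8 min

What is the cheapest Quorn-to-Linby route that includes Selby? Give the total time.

24 min

Shortest Quorn→Selby: Quorn → Pirton → Fenn → Selby = 13
Best Selby to Linby: Selby → Tarn → Linby costing 11
Total via Selby: 13 + 11 = 24 min.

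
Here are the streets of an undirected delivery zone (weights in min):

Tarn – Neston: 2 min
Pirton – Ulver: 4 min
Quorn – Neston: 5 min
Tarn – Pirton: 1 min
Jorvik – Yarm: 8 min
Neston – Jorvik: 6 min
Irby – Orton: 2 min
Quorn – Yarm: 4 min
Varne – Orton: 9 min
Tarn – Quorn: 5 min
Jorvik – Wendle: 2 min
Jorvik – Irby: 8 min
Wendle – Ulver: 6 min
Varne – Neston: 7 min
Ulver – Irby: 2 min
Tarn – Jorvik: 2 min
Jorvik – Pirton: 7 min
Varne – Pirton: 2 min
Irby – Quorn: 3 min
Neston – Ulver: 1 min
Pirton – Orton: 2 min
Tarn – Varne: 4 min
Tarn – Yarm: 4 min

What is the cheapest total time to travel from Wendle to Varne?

Running Dijkstra from Wendle:
Wendle: 0
Jorvik: 2  (via Wendle)
Tarn: 4  (via Jorvik)
Pirton: 5  (via Tarn)
Neston: 6  (via Tarn)
Ulver: 6  (via Wendle)
Orton: 7  (via Pirton)
Varne: 7  (via Pirton)
Shortest route: Wendle–Jorvik–Tarn–Pirton–Varne = 7 min.

7 min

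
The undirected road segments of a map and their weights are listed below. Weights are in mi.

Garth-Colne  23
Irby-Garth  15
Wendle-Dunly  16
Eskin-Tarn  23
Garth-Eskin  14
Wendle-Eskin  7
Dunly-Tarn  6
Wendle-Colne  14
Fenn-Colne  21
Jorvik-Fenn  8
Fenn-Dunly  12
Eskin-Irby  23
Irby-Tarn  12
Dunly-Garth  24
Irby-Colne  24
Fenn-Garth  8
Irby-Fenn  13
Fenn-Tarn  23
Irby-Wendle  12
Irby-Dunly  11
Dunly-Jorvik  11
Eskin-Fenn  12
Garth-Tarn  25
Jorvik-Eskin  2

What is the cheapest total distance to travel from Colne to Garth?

23 mi

Enumerating some paths:
Colne - Fenn - Garth: 21+8 = 29
Colne - Garth: 23 = 23
The minimum is 23 mi via Colne - Garth.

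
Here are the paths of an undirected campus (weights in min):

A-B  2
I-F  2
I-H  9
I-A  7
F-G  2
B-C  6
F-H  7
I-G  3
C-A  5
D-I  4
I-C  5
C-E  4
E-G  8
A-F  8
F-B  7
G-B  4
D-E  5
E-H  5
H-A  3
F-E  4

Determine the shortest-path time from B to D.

Settle nodes by increasing distance from B:
B: 0
A: 2  (via B)
G: 4  (via B)
H: 5  (via A)
C: 6  (via B)
F: 6  (via G)
I: 7  (via G)
E: 10  (via H)
D: 11  (via I)
Shortest route: B → G → I → D = 11 min.

11 min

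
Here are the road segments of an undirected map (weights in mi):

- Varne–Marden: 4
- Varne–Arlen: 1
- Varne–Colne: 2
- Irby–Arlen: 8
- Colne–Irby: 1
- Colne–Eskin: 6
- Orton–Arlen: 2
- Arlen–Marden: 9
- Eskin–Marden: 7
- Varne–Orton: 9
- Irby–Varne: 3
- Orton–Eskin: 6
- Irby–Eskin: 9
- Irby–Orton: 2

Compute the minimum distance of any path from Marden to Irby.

Shortest distances from Marden:
Marden: 0
Varne: 4  (via Marden)
Arlen: 5  (via Varne)
Colne: 6  (via Varne)
Irby: 7  (via Varne)
Shortest route: Marden–Varne–Irby = 7 mi.

7 mi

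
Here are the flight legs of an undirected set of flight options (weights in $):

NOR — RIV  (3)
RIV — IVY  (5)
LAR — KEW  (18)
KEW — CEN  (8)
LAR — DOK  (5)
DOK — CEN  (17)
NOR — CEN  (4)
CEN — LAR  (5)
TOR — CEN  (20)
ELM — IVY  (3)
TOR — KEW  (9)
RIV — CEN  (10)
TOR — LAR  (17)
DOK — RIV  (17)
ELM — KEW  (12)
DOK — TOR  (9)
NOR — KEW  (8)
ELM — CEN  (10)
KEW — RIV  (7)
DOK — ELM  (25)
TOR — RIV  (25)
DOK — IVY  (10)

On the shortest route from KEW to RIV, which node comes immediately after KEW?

RIV

Candidate routes:
KEW - NOR - RIV: 8+3 = 11
KEW - RIV: 7 = 7
Cheapest is KEW - RIV at $7.
So from KEW the first move is to RIV.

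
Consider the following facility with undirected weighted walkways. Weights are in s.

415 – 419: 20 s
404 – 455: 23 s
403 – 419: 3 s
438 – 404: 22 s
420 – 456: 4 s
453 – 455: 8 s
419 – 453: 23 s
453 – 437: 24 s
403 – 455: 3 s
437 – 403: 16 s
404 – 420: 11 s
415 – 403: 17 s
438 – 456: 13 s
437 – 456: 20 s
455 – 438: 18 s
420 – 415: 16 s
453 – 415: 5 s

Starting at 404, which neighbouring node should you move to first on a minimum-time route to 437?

Compare a few routes:
404 - 455 - 403 - 437: 23+3+16 = 42
404 - 420 - 456 - 437: 11+4+20 = 35
The minimum is 35 s via 404 - 420 - 456 - 437.
So from 404 the first move is to 420.

420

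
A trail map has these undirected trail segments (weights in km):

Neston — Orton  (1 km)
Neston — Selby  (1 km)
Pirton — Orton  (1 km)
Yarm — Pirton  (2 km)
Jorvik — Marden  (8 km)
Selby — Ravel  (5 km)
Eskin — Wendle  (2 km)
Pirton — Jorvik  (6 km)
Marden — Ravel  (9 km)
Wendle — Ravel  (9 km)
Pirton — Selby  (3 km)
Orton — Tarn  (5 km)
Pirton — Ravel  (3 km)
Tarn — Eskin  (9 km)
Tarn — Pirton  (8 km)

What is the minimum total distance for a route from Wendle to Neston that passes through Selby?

15 km

Shortest Wendle→Selby: Wendle → Ravel → Selby = 14
Best Selby to Neston: Selby → Neston costing 1
Total via Selby: 14 + 1 = 15 km.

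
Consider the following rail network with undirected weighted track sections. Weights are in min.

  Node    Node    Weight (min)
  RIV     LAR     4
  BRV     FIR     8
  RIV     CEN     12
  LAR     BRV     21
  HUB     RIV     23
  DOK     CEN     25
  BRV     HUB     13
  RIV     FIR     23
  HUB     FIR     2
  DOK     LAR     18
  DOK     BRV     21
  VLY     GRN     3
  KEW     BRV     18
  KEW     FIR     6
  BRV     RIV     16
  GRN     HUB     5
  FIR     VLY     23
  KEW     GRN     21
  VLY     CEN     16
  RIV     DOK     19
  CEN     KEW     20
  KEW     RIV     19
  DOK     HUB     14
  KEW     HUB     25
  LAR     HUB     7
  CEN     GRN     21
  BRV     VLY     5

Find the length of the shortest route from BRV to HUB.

Compare a few routes:
BRV → HUB: 13 = 13
BRV → FIR → HUB: 8+2 = 10
The minimum is 10 min via BRV → FIR → HUB.

10 min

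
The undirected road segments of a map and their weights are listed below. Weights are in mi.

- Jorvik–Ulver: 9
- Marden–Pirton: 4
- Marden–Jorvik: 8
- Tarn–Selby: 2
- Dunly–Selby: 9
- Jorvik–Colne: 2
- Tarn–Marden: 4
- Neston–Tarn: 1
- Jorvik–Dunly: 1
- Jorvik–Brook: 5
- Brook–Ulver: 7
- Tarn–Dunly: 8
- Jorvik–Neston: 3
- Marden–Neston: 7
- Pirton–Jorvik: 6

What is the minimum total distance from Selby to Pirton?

Shortest distances from Selby:
Selby: 0
Tarn: 2  (via Selby)
Neston: 3  (via Tarn)
Marden: 6  (via Tarn)
Jorvik: 6  (via Neston)
Dunly: 7  (via Jorvik)
Colne: 8  (via Jorvik)
Pirton: 10  (via Marden)
Shortest route: Selby → Tarn → Marden → Pirton = 10 mi.

10 mi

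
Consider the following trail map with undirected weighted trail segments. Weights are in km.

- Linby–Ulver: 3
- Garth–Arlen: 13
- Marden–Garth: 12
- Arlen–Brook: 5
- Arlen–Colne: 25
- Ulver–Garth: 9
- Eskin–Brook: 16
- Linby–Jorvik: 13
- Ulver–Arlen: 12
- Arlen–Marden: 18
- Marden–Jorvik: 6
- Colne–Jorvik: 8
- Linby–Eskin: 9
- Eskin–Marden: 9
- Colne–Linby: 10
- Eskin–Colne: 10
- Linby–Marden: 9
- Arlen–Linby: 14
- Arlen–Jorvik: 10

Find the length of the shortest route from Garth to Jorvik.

18 km

Candidate routes:
Garth - Marden - Jorvik: 12+6 = 18
Garth - Arlen - Jorvik: 13+10 = 23
Garth - Ulver - Linby - Marden - Jorvik: 9+3+9+6 = 27
Garth - Ulver - Linby - Jorvik: 9+3+13 = 25
The minimum is 18 km via Garth - Marden - Jorvik.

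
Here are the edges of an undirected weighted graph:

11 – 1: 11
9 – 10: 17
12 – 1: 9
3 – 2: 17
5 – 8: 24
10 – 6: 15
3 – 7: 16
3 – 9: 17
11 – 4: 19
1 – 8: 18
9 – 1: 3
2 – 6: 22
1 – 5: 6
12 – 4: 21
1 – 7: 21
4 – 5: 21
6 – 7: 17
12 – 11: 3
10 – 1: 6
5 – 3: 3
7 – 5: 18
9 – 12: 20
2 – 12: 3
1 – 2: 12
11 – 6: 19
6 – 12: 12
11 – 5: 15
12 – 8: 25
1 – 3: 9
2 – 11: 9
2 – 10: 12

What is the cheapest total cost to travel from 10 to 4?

33

Enumerating some paths:
10–1–11–4: 6+11+19 = 36
10–2–12–4: 12+3+21 = 36
10–1–5–4: 6+6+21 = 33
Cheapest is 10–1–5–4 at 33.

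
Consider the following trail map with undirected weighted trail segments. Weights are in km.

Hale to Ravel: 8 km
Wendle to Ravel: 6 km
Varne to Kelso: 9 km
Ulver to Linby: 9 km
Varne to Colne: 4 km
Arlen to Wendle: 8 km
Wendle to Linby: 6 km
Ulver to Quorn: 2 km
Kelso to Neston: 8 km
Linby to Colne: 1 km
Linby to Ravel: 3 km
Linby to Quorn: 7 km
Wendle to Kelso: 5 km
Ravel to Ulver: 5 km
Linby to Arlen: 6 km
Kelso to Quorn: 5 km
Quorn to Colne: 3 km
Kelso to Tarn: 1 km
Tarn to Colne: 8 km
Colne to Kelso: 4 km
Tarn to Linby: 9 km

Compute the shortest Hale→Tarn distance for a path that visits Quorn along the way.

21 km

Shortest Hale→Quorn: Hale → Ravel → Linby → Colne → Quorn = 15
Best Quorn to Tarn: Quorn → Kelso → Tarn costing 6
Total via Quorn: 15 + 6 = 21 km.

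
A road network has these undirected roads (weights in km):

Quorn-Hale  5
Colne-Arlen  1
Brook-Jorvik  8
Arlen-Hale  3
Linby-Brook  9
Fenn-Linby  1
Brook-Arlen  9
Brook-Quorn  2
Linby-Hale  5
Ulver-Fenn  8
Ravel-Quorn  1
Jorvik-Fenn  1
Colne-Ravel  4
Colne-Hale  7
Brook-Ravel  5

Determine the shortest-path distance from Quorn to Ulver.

Enumerating some paths:
Quorn → Hale → Linby → Fenn → Ulver: 5+5+1+8 = 19
Quorn → Ravel → Colne → Arlen → Hale → Linby → Fenn → Ulver: 1+4+1+3+5+1+8 = 23
Quorn → Brook → Linby → Fenn → Ulver: 2+9+1+8 = 20
The minimum is 19 km via Quorn → Hale → Linby → Fenn → Ulver.

19 km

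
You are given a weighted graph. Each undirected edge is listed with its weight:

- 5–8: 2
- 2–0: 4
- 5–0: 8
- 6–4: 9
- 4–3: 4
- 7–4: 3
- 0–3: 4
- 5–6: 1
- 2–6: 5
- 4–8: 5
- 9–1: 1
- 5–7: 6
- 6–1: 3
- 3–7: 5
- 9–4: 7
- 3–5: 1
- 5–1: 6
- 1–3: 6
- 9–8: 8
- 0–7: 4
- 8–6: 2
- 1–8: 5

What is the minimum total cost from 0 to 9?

Shortest distances from 0:
0: 0
2: 4  (via 0)
3: 4  (via 0)
7: 4  (via 0)
5: 5  (via 3)
6: 6  (via 5)
4: 7  (via 7)
8: 7  (via 5)
1: 9  (via 6)
9: 10  (via 1)
Shortest route: 0 → 3 → 5 → 6 → 1 → 9 = 10.

10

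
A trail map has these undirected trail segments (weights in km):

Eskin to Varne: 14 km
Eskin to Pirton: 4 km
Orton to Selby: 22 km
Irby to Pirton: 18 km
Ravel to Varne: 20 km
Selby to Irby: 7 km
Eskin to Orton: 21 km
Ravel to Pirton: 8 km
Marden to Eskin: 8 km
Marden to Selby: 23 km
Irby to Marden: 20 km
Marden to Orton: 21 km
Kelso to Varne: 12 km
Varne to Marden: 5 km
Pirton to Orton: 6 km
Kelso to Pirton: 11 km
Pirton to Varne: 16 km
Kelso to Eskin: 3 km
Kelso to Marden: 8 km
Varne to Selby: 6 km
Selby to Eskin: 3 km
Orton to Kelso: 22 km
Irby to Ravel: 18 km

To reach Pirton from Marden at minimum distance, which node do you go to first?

Eskin

Enumerating some paths:
Marden - Kelso - Eskin - Pirton: 8+3+4 = 15
Marden - Eskin - Pirton: 8+4 = 12
The minimum is 12 km via Marden - Eskin - Pirton.
So from Marden the first move is to Eskin.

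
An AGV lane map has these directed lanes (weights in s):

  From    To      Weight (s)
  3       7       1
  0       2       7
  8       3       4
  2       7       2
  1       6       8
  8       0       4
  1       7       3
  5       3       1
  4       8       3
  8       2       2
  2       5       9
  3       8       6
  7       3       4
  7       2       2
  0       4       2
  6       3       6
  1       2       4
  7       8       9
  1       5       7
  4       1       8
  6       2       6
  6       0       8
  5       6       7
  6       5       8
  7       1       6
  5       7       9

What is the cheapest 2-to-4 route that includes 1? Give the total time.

Best 2 to 1: 2 → 7 → 1 costing 8
Best 1 to 4: 1 → 6 → 0 → 4 costing 18
Total via 1: 8 + 18 = 26 s.

26 s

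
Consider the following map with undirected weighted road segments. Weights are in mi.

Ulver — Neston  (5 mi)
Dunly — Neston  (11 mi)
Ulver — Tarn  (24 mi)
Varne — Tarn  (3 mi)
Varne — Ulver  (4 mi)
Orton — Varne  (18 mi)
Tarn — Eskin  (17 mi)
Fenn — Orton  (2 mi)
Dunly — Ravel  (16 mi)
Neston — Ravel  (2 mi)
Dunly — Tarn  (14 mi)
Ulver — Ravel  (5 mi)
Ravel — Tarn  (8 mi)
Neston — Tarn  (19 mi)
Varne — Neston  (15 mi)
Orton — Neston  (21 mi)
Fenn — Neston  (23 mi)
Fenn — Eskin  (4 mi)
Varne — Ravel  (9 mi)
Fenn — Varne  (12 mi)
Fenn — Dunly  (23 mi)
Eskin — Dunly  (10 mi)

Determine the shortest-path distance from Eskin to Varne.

16 mi

Running Dijkstra from Eskin:
Eskin: 0
Fenn: 4  (via Eskin)
Orton: 6  (via Fenn)
Dunly: 10  (via Eskin)
Varne: 16  (via Fenn)
Shortest route: Eskin–Fenn–Varne = 16 mi.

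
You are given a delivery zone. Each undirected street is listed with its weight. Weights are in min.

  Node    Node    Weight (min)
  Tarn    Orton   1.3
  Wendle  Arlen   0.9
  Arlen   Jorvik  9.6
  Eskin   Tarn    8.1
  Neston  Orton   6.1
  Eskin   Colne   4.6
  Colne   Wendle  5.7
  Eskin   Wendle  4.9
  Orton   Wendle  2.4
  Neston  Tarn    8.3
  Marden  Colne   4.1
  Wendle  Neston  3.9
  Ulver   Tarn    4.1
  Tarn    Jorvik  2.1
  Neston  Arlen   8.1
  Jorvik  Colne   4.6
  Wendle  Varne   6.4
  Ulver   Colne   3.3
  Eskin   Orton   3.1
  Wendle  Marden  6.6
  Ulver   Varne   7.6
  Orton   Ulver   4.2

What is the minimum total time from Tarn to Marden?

Settle nodes by increasing distance from Tarn:
Tarn: 0
Orton: 1.3  (via Tarn)
Jorvik: 2.1  (via Tarn)
Wendle: 3.7  (via Orton)
Ulver: 4.1  (via Tarn)
Eskin: 4.4  (via Orton)
Arlen: 4.6  (via Wendle)
Colne: 6.7  (via Jorvik)
Neston: 7.4  (via Orton)
Varne: 10.1  (via Wendle)
Marden: 10.3  (via Wendle)
Shortest route: Tarn → Orton → Wendle → Marden = 10.3 min.

10.3 min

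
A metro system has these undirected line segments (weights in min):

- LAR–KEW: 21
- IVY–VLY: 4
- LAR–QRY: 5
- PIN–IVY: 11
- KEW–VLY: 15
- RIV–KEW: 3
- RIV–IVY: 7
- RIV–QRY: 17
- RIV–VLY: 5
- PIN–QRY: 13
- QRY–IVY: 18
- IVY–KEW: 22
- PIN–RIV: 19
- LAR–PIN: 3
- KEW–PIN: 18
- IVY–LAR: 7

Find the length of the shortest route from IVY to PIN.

Running Dijkstra from IVY:
IVY: 0
VLY: 4  (via IVY)
LAR: 7  (via IVY)
RIV: 7  (via IVY)
PIN: 10  (via LAR)
Shortest route: IVY → LAR → PIN = 10 min.

10 min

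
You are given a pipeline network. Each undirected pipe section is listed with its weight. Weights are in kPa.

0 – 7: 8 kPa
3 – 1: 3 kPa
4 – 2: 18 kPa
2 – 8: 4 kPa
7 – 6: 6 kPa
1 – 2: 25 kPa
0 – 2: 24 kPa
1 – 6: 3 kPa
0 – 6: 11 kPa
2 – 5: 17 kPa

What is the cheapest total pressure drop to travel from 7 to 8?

Running Dijkstra from 7:
7: 0
6: 6  (via 7)
0: 8  (via 7)
1: 9  (via 6)
3: 12  (via 1)
2: 32  (via 0)
8: 36  (via 2)
Shortest route: 7 → 0 → 2 → 8 = 36 kPa.

36 kPa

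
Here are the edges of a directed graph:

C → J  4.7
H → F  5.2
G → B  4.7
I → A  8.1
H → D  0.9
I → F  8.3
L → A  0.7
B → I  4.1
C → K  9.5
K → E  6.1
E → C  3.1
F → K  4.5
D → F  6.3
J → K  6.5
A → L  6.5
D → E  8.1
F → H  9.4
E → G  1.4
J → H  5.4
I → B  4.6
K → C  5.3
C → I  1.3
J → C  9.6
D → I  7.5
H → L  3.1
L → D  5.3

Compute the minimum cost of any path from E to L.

16.3

Compare a few routes:
E–C–J–H–L: 3.1+4.7+5.4+3.1 = 16.3
E–C–I–A–L: 3.1+1.3+8.1+6.5 = 19
Cheapest is E–C–J–H–L at 16.3.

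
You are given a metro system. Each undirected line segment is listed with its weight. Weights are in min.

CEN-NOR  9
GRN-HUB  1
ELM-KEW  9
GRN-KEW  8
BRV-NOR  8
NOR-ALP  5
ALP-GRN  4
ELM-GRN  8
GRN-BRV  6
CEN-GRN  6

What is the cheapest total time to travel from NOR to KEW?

Compare a few routes:
NOR - CEN - GRN - KEW: 9+6+8 = 23
NOR - BRV - GRN - KEW: 8+6+8 = 22
NOR - ALP - GRN - KEW: 5+4+8 = 17
NOR - ALP - GRN - ELM - KEW: 5+4+8+9 = 26
The minimum is 17 min via NOR - ALP - GRN - KEW.

17 min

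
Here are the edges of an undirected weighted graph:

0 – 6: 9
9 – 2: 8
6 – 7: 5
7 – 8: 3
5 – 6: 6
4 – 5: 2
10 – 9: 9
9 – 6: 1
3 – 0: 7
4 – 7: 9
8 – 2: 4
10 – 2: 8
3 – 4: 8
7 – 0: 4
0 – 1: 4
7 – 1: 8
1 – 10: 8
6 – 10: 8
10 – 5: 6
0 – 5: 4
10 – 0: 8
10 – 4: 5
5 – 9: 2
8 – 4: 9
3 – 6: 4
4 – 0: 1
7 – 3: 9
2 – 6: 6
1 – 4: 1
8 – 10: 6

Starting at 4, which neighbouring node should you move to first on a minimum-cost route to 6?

Enumerating some paths:
4 → 5 → 6: 2+6 = 8
4 → 0 → 5 → 9 → 6: 1+4+2+1 = 8
4 → 0 → 6: 1+9 = 10
4 → 5 → 9 → 6: 2+2+1 = 5
The minimum is 5 via 4 → 5 → 9 → 6.
So from 4 the first move is to 5.

5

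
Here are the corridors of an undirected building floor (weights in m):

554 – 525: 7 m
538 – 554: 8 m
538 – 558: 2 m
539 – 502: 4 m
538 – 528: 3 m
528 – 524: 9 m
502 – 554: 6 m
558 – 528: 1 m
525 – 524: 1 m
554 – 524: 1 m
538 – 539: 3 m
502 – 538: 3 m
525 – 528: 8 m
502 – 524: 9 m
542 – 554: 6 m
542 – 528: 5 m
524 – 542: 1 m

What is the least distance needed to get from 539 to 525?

12 m

Shortest distances from 539:
539: 0
538: 3  (via 539)
502: 4  (via 539)
558: 5  (via 538)
528: 6  (via 538)
554: 10  (via 502)
524: 11  (via 554)
542: 11  (via 528)
525: 12  (via 524)
Shortest route: 539 → 502 → 554 → 524 → 525 = 12 m.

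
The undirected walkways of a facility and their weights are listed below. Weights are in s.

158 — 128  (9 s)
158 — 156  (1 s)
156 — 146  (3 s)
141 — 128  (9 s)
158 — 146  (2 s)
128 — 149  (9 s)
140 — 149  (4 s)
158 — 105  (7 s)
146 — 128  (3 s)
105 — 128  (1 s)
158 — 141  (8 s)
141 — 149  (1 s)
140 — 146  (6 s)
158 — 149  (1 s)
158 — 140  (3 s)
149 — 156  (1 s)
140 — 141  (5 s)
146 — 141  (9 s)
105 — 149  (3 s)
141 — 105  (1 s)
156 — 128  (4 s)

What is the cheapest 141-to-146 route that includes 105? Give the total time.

5 s

Best 141 to 105: 141–105 costing 1
Shortest 105→146: 105–128–146 = 4
Total via 105: 1 + 4 = 5 s.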